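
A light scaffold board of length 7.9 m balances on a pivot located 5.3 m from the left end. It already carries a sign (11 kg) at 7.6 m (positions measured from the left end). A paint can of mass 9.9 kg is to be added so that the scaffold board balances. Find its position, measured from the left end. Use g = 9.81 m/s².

x ≈ 2.74 m from the left end

About the pivot (at 5.3 m from the left end):
Sign: 11 × 9.81 = 107.9 N down at 7.6 m → arm 2.3 m, τ = 107.9 × 2.3 = 248.2 N·m clockwise.
Net moment of existing loads = 248.2 N·m clockwise.
The paint can weighs 9.9 × 9.81 = 97.12 N and must supply an equal counterclockwise moment, so its lever arm about the pivot is 248.2 / 97.12 = 2.56 m.
That puts it at 5.3 − 2.56 = 2.74 m from the left end.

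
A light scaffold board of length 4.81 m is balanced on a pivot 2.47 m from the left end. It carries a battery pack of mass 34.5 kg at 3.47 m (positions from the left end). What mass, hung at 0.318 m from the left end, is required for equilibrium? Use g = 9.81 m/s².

m ≈ 16 kg

About the pivot (at 2.47 m from the left end):
Battery pack: 34.5 × 9.81 = 338.4 N down at 3.47 m → arm 1 m, τ = 338.4 × 1 = 338.4 N·m clockwise.
Net moment of known loads = 338.4 N·m clockwise.
An unknown mass m at 0.318 m has arm 2.152 m; its moment is m·g·2.152 counterclockwise.
Setting net torque to zero: m × 9.81 × 2.152 = 338.4 → m = 338.4 / (9.81 × 2.152) = 16 kg.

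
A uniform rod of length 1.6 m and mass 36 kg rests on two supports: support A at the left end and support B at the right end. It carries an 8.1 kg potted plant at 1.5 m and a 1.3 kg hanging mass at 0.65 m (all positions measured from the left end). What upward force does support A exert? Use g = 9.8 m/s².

R_A ≈ 189 N

Sum moments about support B (its reaction then has zero moment arm).
Beam weight: 36 × 9.8 = 352.8 N down at 0.8 m → arm 0.8 m, τ = 352.8 × 0.8 = 282.2 N·m counterclockwise.
Potted plant: 8.1 × 9.8 = 79.38 N down at 1.5 m → arm 0.1 m, τ = 79.38 × 0.1 = 7.938 N·m counterclockwise.
Hanging mass: 1.3 × 9.8 = 12.74 N down at 0.65 m → arm 0.95 m, τ = 12.74 × 0.95 = 12.1 N·m counterclockwise.
Net load moment about support B = 302.2 N·m counterclockwise.
Reaction R at support A is upward at 0 m, arm 1.6 m → moment R × 1.6 clockwise.
Balancing moments: R × 1.6 = 302.2, giving R = 189 N.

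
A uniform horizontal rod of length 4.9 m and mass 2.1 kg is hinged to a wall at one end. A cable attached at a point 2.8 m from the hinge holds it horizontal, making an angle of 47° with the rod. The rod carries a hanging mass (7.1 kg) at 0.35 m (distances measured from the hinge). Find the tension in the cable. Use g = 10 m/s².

Choose the hinge as the axis so the unknown hinge reaction has zero arm there.
Beam weight: 2.1 × 10 = 21 N down at 2.45 m → arm 2.45 m, τ = 21 × 2.45 = 51.45 N·m clockwise.
Hanging mass: 7.1 × 10 = 71 N down at 0.35 m → arm 0.35 m, τ = 71 × 0.35 = 24.85 N·m clockwise.
Total clockwise load moment = 76.3 N·m.
The cable tension T acts at 2.8 m; only its component perpendicular to the rod, T sinθ, produces torque. sin 47° = 0.7314.
For rotational equilibrium, T × 2.8 × 0.7314 = 76.3, so T = 76.3 / 2.048 = 37.3 N.

T ≈ 37.3 N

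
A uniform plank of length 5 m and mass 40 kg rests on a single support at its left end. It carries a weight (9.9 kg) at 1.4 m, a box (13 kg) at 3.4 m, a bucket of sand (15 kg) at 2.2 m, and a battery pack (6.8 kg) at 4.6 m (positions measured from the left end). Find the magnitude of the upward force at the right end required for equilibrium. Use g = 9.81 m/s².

F ≈ 436 N

Choose the left end as the axis so the unknown pivot reaction has zero arm there.
Beam weight: 40 × 9.81 = 392.4 N down at 2.5 m → arm 2.5 m, τ = 392.4 × 2.5 = 981 N·m clockwise.
Weight: 9.9 × 9.81 = 97.12 N down at 1.4 m → arm 1.4 m, τ = 97.12 × 1.4 = 136 N·m clockwise.
Box: 13 × 9.81 = 127.5 N down at 3.4 m → arm 3.4 m, τ = 127.5 × 3.4 = 433.5 N·m clockwise.
Bucket of sand: 15 × 9.81 = 147.2 N down at 2.2 m → arm 2.2 m, τ = 147.2 × 2.2 = 323.8 N·m clockwise.
Battery pack: 6.8 × 9.81 = 66.71 N down at 4.6 m → arm 4.6 m, τ = 66.71 × 4.6 = 306.9 N·m clockwise.
Net moment of the loads = 2181 N·m clockwise.
The upward force F acts at the right end, arm 5 m, giving F × 5 counterclockwise.
Setting net torque to zero: F × 5 = 2181 → F = 2181 / 5 = 436 N.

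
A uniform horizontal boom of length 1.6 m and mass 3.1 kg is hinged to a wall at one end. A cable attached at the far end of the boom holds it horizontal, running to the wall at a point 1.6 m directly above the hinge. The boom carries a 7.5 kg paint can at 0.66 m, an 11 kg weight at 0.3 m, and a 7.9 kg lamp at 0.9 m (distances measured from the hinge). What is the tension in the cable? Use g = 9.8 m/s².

T ≈ 155 N

Taking torques about the hinge:
Beam weight: 3.1 × 9.8 = 30.38 N down at 0.8 m → arm 0.8 m, τ = 30.38 × 0.8 = 24.3 N·m clockwise.
Paint can: 7.5 × 9.8 = 73.5 N down at 0.66 m → arm 0.66 m, τ = 73.5 × 0.66 = 48.51 N·m clockwise.
Weight: 11 × 9.8 = 107.8 N down at 0.3 m → arm 0.3 m, τ = 107.8 × 0.3 = 32.34 N·m clockwise.
Lamp: 7.9 × 9.8 = 77.42 N down at 0.9 m → arm 0.9 m, τ = 77.42 × 0.9 = 69.68 N·m clockwise.
Total clockwise load moment = 174.8 N·m.
The cable tension T acts at 1.6 m; only its component perpendicular to the boom, T sinθ, produces torque. sinθ = h/√(h²+d²) = 1.6/√(1.6²+1.6²) = 0.7071.
For rotational equilibrium, T × 1.6 × 0.7071 = 174.8, so T = 174.8 / 1.131 = 155 N.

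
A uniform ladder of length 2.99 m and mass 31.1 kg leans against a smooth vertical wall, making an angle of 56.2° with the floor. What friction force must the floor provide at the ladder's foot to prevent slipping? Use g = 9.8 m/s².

f ≈ 102 N

Take moments about the foot of the ladder.
Ladder weight 31.1×9.8 = 304.8 N acts at 1.495 m along the ladder; its horizontal arm is 1.495·cos56.2° = 0.8317 m → τ = 253.5 N·m clockwise.
Wall normal N acts horizontally at the top; its moment arm is the height L sinθ = 2.99·sin56.2° = 2.485 m, counterclockwise.
Setting net torque to zero: N × 2.485 = 253.5 → N = 102 N.
ΣFx = 0: friction at the foot balances the wall's push, so f = N_wall = 102 N.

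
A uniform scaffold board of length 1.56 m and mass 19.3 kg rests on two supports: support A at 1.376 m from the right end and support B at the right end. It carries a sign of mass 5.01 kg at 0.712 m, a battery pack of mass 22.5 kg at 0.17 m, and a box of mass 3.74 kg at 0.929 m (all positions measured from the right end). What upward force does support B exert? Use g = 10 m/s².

Take moments about support A.
Beam weight: 19.3 × 10 = 193 N down at 0.78 m → arm 0.596 m, τ = 193 × 0.596 = 115 N·m clockwise.
Sign: 5.01 × 10 = 50.1 N down at 0.712 m → arm 0.664 m, τ = 50.1 × 0.664 = 33.27 N·m clockwise.
Battery pack: 22.5 × 10 = 225 N down at 0.17 m → arm 1.206 m, τ = 225 × 1.206 = 271.3 N·m clockwise.
Box: 3.74 × 10 = 37.4 N down at 0.929 m → arm 0.447 m, τ = 37.4 × 0.447 = 16.72 N·m clockwise.
Net load moment about support A = 436.3 N·m clockwise.
Reaction R at support B is upward at 0 m, arm 1.376 m → moment R × 1.376 counterclockwise.
Στ = 0 ⇒ R × 1.376 = 436.3 ⇒ R = 317 N.

R_B ≈ 317 N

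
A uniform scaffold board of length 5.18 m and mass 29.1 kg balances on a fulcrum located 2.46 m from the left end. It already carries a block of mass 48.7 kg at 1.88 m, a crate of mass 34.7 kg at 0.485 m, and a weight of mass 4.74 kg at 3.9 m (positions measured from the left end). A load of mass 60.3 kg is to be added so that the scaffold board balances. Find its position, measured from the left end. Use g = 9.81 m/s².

x ≈ 3.89 m from the left end

Taking torques about the fulcrum (at 2.46 m from the left end):
Beam weight: 29.1 × 9.81 = 285.5 N down at 2.59 m → arm 0.13 m, τ = 285.5 × 0.13 = 37.12 N·m clockwise.
Block: 48.7 × 9.81 = 477.7 N down at 1.88 m → arm 0.58 m, τ = 477.7 × 0.58 = 277.1 N·m counterclockwise.
Crate: 34.7 × 9.81 = 340.4 N down at 0.485 m → arm 1.975 m, τ = 340.4 × 1.975 = 672.3 N·m counterclockwise.
Weight: 4.74 × 9.81 = 46.5 N down at 3.9 m → arm 1.44 m, τ = 46.5 × 1.44 = 66.96 N·m clockwise.
Net moment of existing loads = 845.3 N·m counterclockwise.
The load weighs 60.3 × 9.81 = 591.5 N and must supply an equal clockwise moment, so its lever arm about the fulcrum is 845.3 / 591.5 = 1.43 m.
That puts it at 2.46 + 1.43 = 3.89 m from the left end.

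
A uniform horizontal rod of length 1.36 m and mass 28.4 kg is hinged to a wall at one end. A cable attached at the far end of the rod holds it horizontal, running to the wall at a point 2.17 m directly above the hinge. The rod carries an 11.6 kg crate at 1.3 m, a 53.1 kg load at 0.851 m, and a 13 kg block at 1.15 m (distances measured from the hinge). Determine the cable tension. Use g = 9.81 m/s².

Sum moments about the hinge (the unknown hinge reaction has zero arm there).
Beam weight: 28.4 × 9.81 = 278.6 N down at 0.68 m → arm 0.68 m, τ = 278.6 × 0.68 = 189.4 N·m clockwise.
Crate: 11.6 × 9.81 = 113.8 N down at 1.3 m → arm 1.3 m, τ = 113.8 × 1.3 = 147.9 N·m clockwise.
Load: 53.1 × 9.81 = 520.9 N down at 0.851 m → arm 0.851 m, τ = 520.9 × 0.851 = 443.3 N·m clockwise.
Block: 13 × 9.81 = 127.5 N down at 1.15 m → arm 1.15 m, τ = 127.5 × 1.15 = 146.6 N·m clockwise.
Total clockwise load moment = 927.2 N·m.
The cable tension T acts at 1.36 m; only its component perpendicular to the rod, T sinθ, produces torque. sinθ = h/√(h²+d²) = 2.17/√(2.17²+1.36²) = 0.8473.
For rotational equilibrium, T × 1.36 × 0.8473 = 927.2, so T = 927.2 / 1.152 = 805 N.

T ≈ 805 N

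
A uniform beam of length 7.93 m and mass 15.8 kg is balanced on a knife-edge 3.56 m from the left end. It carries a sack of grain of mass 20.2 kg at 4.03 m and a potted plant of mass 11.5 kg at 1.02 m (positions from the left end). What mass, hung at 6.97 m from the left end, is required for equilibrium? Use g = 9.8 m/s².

m ≈ 3.91 kg

Take moments about the knife-edge (at 3.56 m from the left end).
Beam weight: 15.8 × 9.8 = 154.8 N down at 3.965 m → arm 0.405 m, τ = 154.8 × 0.405 = 62.69 N·m clockwise.
Sack of grain: 20.2 × 9.8 = 198 N down at 4.03 m → arm 0.47 m, τ = 198 × 0.47 = 93.06 N·m clockwise.
Potted plant: 11.5 × 9.8 = 112.7 N down at 1.02 m → arm 2.54 m, τ = 112.7 × 2.54 = 286.3 N·m counterclockwise.
Net moment of known loads = 130.6 N·m counterclockwise.
An unknown mass m at 6.97 m has arm 3.41 m; its moment is m·g·3.41 clockwise.
Στ = 0 ⇒ m × 9.8 × 3.41 = 130.6 ⇒ m = 130.6 / (9.8 × 3.41) = 3.91 kg.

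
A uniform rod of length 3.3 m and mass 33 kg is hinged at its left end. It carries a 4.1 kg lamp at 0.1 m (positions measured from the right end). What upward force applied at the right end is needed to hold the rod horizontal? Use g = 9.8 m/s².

Choose the left end as the axis so the unknown pivot reaction has zero arm there.
Beam weight: 33 × 9.8 = 323.4 N down at 1.65 m → arm 1.65 m, τ = 323.4 × 1.65 = 533.6 N·m clockwise.
Lamp: 4.1 × 9.8 = 40.18 N down at 0.1 m → arm 3.2 m, τ = 40.18 × 3.2 = 128.6 N·m clockwise.
Net moment of the loads = 662.2 N·m clockwise.
The upward force F acts at the right end, arm 3.3 m, giving F × 3.3 counterclockwise.
Setting net torque to zero: F × 3.3 = 662.2 → F = 662.2 / 3.3 = 201 N.

F ≈ 201 N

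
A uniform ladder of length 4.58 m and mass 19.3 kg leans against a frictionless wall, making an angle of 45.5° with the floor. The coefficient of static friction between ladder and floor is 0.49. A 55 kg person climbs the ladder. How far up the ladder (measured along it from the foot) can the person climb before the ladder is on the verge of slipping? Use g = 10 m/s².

d ≈ 2.28 m

About the foot of the ladder:
Ladder weight 19.3×10 = 193 N acts at 2.29 m along the ladder; its horizontal arm is 2.29·cos45.5° = 1.605 m → τ = 309.8 N·m clockwise.
Person weight 55×10 = 550 N at distance d → arm d·cos45.5° → τ = 550·d·0.7009 clockwise.
Wall normal N at the top has arm L sinθ = 3.267 m counterclockwise, so Στ = 0 gives N·3.267 = 309.8 + 385.5·d.
ΣFy = 0 ⇒ N_floor = 743 N, so the maximum friction is μ_s·N_floor = 0.49×743 = 364.1 N. ΣFx = 0 ⇒ N_wall = f, so at the slipping point N = 364.1 N.
Substituting: 364.1×3.267 = 309.8 + 385.5·d ⇒ d = (1190 − 309.8) / 385.5 = 2.28 m.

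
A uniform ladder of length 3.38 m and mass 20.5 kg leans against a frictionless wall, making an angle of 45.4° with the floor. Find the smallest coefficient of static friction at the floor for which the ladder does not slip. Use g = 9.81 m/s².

Choose the foot of the ladder as the axis so the floor normal and friction both act there and drop out.
Ladder weight 20.5×9.81 = 201.1 N acts at 1.69 m along the ladder; its horizontal arm is 1.69·cos45.4° = 1.187 m → τ = 238.7 N·m clockwise.
Wall normal N acts horizontally at the top; its moment arm is the height L sinθ = 3.38·sin45.4° = 2.407 m, counterclockwise.
For rotational equilibrium, N × 2.407 = 238.7, so N = 99.17 N.
ΣFx = 0 ⇒ f = N_wall = 99.17 N. ΣFy = 0 ⇒ N_floor = 201.1 N.
μ_min = f / N_floor = 99.17 / 201.1 = 0.493.

μ_min ≈ 0.493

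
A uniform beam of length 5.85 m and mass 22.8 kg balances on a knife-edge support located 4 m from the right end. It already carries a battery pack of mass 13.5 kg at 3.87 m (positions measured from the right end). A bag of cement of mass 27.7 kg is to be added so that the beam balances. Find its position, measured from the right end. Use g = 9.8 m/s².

Take moments about the knife-edge support (at 4 m from the right end).
Beam weight: 22.8 × 9.8 = 223.4 N down at 2.925 m → arm 1.075 m, τ = 223.4 × 1.075 = 240.2 N·m clockwise.
Battery pack: 13.5 × 9.8 = 132.3 N down at 3.87 m → arm 0.13 m, τ = 132.3 × 0.13 = 17.2 N·m clockwise.
Net moment of existing loads = 257.4 N·m clockwise.
The bag of cement weighs 27.7 × 9.8 = 271.5 N and must supply an equal counterclockwise moment, so its lever arm about the knife-edge support is 257.4 / 271.5 = 0.948 m.
That puts it at 4 + 0.948 = 4.95 m from the right end.

x ≈ 4.95 m from the right end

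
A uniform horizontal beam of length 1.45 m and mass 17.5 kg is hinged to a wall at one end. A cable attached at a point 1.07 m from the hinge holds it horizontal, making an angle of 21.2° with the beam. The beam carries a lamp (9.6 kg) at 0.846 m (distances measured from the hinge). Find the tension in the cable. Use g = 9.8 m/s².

T ≈ 527 N

Take moments about the hinge.
Beam weight: 17.5 × 9.8 = 171.5 N down at 0.725 m → arm 0.725 m, τ = 171.5 × 0.725 = 124.3 N·m clockwise.
Lamp: 9.6 × 9.8 = 94.08 N down at 0.846 m → arm 0.846 m, τ = 94.08 × 0.846 = 79.59 N·m clockwise.
Total clockwise load moment = 203.9 N·m.
The cable tension T acts at 1.07 m; only its component perpendicular to the beam, T sinθ, produces torque. sin 21.2° = 0.3616.
Setting net torque to zero: T × 1.07 × 0.3616 = 203.9 → T = 203.9 / 0.3869 = 527 N.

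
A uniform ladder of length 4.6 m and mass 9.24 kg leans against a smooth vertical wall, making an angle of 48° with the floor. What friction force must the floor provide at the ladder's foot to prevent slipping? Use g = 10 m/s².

f ≈ 41.6 N

About the foot of the ladder:
Ladder weight 9.24×10 = 92.4 N acts at 2.3 m along the ladder; its horizontal arm is 2.3·cos48° = 1.539 m → τ = 142.2 N·m clockwise.
Wall normal N acts horizontally at the top; its moment arm is the height L sinθ = 4.6·sin48° = 3.418 m, counterclockwise.
Setting net torque to zero: N × 3.418 = 142.2 → N = 41.6 N.
ΣFx = 0: friction at the foot balances the wall's push, so f = N_wall = 41.6 N.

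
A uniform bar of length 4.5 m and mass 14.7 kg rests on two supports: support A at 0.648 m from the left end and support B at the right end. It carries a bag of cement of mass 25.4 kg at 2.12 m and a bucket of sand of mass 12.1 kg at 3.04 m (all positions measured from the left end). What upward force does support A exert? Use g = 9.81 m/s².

Take moments about support B.
Beam weight: 14.7 × 9.81 = 144.2 N down at 2.25 m → arm 2.25 m, τ = 144.2 × 2.25 = 324.4 N·m counterclockwise.
Bag of cement: 25.4 × 9.81 = 249.2 N down at 2.12 m → arm 2.38 m, τ = 249.2 × 2.38 = 593.1 N·m counterclockwise.
Bucket of sand: 12.1 × 9.81 = 118.7 N down at 3.04 m → arm 1.46 m, τ = 118.7 × 1.46 = 173.3 N·m counterclockwise.
Net load moment about support B = 1091 N·m counterclockwise.
Reaction R at support A is upward at 0.648 m, arm 3.852 m → moment R × 3.852 clockwise.
Στ = 0 ⇒ R × 3.852 = 1091 ⇒ R = 283 N.

R_A ≈ 283 N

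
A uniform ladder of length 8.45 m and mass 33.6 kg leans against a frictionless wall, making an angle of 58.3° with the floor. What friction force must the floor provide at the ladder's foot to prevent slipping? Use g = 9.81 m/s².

f ≈ 102 N

Choose the foot of the ladder as the axis so the floor normal and friction both act there and drop out.
Ladder weight 33.6×9.81 = 329.6 N acts at 4.225 m along the ladder; its horizontal arm is 4.225·cos58.3° = 2.22 m → τ = 731.7 N·m clockwise.
Wall normal N acts horizontally at the top; its moment arm is the height L sinθ = 8.45·sin58.3° = 7.189 m, counterclockwise.
For rotational equilibrium, N × 7.189 = 731.7, so N = 102 N.
ΣFx = 0: friction at the foot balances the wall's push, so f = N_wall = 102 N.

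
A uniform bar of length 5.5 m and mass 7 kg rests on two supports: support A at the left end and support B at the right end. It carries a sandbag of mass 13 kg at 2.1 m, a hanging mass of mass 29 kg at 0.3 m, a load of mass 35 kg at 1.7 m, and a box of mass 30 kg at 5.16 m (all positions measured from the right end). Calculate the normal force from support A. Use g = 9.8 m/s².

R_A ≈ 480 N

Choose support B as the axis so its reaction then has zero moment arm.
Beam weight: 7 × 9.8 = 68.6 N down at 2.75 m → arm 2.75 m, τ = 68.6 × 2.75 = 188.6 N·m counterclockwise.
Sandbag: 13 × 9.8 = 127.4 N down at 2.1 m → arm 2.1 m, τ = 127.4 × 2.1 = 267.5 N·m counterclockwise.
Hanging mass: 29 × 9.8 = 284.2 N down at 0.3 m → arm 0.3 m, τ = 284.2 × 0.3 = 85.26 N·m counterclockwise.
Load: 35 × 9.8 = 343 N down at 1.7 m → arm 1.7 m, τ = 343 × 1.7 = 583.1 N·m counterclockwise.
Box: 30 × 9.8 = 294 N down at 5.16 m → arm 5.16 m, τ = 294 × 5.16 = 1517 N·m counterclockwise.
Net load moment about support B = 2641 N·m counterclockwise.
Reaction R at support A is upward at 5.5 m, arm 5.5 m → moment R × 5.5 clockwise.
Setting net torque to zero: R × 5.5 = 2641 → R = 480 N.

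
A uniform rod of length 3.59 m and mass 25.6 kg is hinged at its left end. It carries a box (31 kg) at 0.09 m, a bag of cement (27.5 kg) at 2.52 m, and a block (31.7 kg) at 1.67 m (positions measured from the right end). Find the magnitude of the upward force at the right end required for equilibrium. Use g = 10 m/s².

Take moments about the left end.
Beam weight: 25.6 × 10 = 256 N down at 1.795 m → arm 1.795 m, τ = 256 × 1.795 = 459.5 N·m clockwise.
Box: 31 × 10 = 310 N down at 0.09 m → arm 3.5 m, τ = 310 × 3.5 = 1085 N·m clockwise.
Bag of cement: 27.5 × 10 = 275 N down at 2.52 m → arm 1.07 m, τ = 275 × 1.07 = 294.2 N·m clockwise.
Block: 31.7 × 10 = 317 N down at 1.67 m → arm 1.92 m, τ = 317 × 1.92 = 608.6 N·m clockwise.
Net moment of the loads = 2447 N·m clockwise.
The upward force F acts at the right end, arm 3.59 m, giving F × 3.59 counterclockwise.
For rotational equilibrium, F × 3.59 = 2447, so F = 2447 / 3.59 = 682 N.

F ≈ 682 N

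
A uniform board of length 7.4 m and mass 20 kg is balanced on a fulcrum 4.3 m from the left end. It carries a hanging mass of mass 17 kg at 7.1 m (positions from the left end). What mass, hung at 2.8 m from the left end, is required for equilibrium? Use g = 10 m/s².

Choose the fulcrum (at 4.3 m from the left end) as the axis so the support reaction has zero arm there.
Beam weight: 20 × 10 = 200 N down at 3.7 m → arm 0.6 m, τ = 200 × 0.6 = 120 N·m counterclockwise.
Hanging mass: 17 × 10 = 170 N down at 7.1 m → arm 2.8 m, τ = 170 × 2.8 = 476 N·m clockwise.
Net moment of known loads = 356 N·m clockwise.
An unknown mass m at 2.8 m has arm 1.5 m; its moment is m·g·1.5 counterclockwise.
Setting net torque to zero: m × 10 × 1.5 = 356 → m = 356 / (10 × 1.5) = 23.7 kg.

m ≈ 23.7 kg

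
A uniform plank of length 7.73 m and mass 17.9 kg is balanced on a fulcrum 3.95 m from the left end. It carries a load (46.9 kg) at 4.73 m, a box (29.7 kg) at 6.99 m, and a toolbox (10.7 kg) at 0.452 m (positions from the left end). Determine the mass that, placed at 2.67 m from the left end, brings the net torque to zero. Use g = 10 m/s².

Choose the fulcrum (at 3.95 m from the left end) as the axis so the support reaction has zero arm there.
Beam weight: 17.9 × 10 = 179 N down at 3.865 m → arm 0.085 m, τ = 179 × 0.085 = 15.22 N·m counterclockwise.
Load: 46.9 × 10 = 469 N down at 4.73 m → arm 0.78 m, τ = 469 × 0.78 = 365.8 N·m clockwise.
Box: 29.7 × 10 = 297 N down at 6.99 m → arm 3.04 m, τ = 297 × 3.04 = 902.9 N·m clockwise.
Toolbox: 10.7 × 10 = 107 N down at 0.452 m → arm 3.498 m, τ = 107 × 3.498 = 374.3 N·m counterclockwise.
Net moment of known loads = 879.2 N·m clockwise.
An unknown mass m at 2.67 m has arm 1.28 m; its moment is m·g·1.28 counterclockwise.
Setting net torque to zero: m × 10 × 1.28 = 879.2 → m = 879.2 / (10 × 1.28) = 68.7 kg.

m ≈ 68.7 kg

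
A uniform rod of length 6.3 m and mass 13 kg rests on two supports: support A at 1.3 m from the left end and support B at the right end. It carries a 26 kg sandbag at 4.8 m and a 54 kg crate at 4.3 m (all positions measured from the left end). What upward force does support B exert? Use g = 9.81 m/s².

R_B ≈ 544 N

About support A:
Beam weight: 13 × 9.81 = 127.5 N down at 3.15 m → arm 1.85 m, τ = 127.5 × 1.85 = 235.9 N·m clockwise.
Sandbag: 26 × 9.81 = 255.1 N down at 4.8 m → arm 3.5 m, τ = 255.1 × 3.5 = 892.9 N·m clockwise.
Crate: 54 × 9.81 = 529.7 N down at 4.3 m → arm 3 m, τ = 529.7 × 3 = 1589 N·m clockwise.
Net load moment about support A = 2718 N·m clockwise.
Reaction R at support B is upward at 6.3 m, arm 5 m → moment R × 5 counterclockwise.
Στ = 0 ⇒ R × 5 = 2718 ⇒ R = 544 N.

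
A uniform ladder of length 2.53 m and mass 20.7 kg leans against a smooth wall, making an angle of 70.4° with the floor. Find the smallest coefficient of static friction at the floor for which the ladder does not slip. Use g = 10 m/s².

μ_min ≈ 0.178

Sum moments about the foot of the ladder (the floor normal and friction both act there and drop out).
Ladder weight 20.7×10 = 207 N acts at 1.265 m along the ladder; its horizontal arm is 1.265·cos70.4° = 0.4243 m → τ = 87.83 N·m clockwise.
Wall normal N acts horizontally at the top; its moment arm is the height L sinθ = 2.53·sin70.4° = 2.383 m, counterclockwise.
Στ = 0 ⇒ N × 2.383 = 87.83 ⇒ N = 36.86 N.
ΣFx = 0 ⇒ f = N_wall = 36.86 N. ΣFy = 0 ⇒ N_floor = 207 N.
μ_min = f / N_floor = 36.86 / 207 = 0.178.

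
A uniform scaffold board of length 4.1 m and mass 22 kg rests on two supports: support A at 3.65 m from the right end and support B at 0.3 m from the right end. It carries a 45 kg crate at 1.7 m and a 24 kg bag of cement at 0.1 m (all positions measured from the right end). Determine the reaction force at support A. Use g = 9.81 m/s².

R_A ≈ 283 N

Take moments about support B.
Beam weight: 22 × 9.81 = 215.8 N down at 2.05 m → arm 1.75 m, τ = 215.8 × 1.75 = 377.7 N·m counterclockwise.
Crate: 45 × 9.81 = 441.5 N down at 1.7 m → arm 1.4 m, τ = 441.5 × 1.4 = 618.1 N·m counterclockwise.
Bag of cement: 24 × 9.81 = 235.4 N down at 0.1 m → arm 0.2 m, τ = 235.4 × 0.2 = 47.08 N·m clockwise.
Net load moment about support B = 948.7 N·m counterclockwise.
Reaction R at support A is upward at 3.65 m, arm 3.35 m → moment R × 3.35 clockwise.
Setting net torque to zero: R × 3.35 = 948.7 → R = 283 N.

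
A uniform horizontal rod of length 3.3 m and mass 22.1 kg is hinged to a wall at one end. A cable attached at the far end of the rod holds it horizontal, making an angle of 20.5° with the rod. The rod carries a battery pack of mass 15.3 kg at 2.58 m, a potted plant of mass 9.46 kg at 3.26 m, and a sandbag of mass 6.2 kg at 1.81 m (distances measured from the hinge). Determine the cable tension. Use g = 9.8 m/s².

T ≈ 1000 N

Sum moments about the hinge (the unknown hinge reaction has zero arm there).
Beam weight: 22.1 × 9.8 = 216.6 N down at 1.65 m → arm 1.65 m, τ = 216.6 × 1.65 = 357.4 N·m clockwise.
Battery pack: 15.3 × 9.8 = 149.9 N down at 2.58 m → arm 2.58 m, τ = 149.9 × 2.58 = 386.7 N·m clockwise.
Potted plant: 9.46 × 9.8 = 92.71 N down at 3.26 m → arm 3.26 m, τ = 92.71 × 3.26 = 302.2 N·m clockwise.
Sandbag: 6.2 × 9.8 = 60.76 N down at 1.81 m → arm 1.81 m, τ = 60.76 × 1.81 = 110 N·m clockwise.
Total clockwise load moment = 1156 N·m.
The cable tension T acts at 3.3 m; only its component perpendicular to the rod, T sinθ, produces torque. sin 20.5° = 0.3502.
For rotational equilibrium, T × 3.3 × 0.3502 = 1156, so T = 1156 / 1.156 = 1000 N.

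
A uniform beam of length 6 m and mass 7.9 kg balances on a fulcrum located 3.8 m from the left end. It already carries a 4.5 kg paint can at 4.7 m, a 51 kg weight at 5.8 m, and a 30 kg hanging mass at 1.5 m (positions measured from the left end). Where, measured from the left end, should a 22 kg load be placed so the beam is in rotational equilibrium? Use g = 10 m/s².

About the fulcrum (at 3.8 m from the left end):
Beam weight: 7.9 × 10 = 79 N down at 3 m → arm 0.8 m, τ = 79 × 0.8 = 63.2 N·m counterclockwise.
Paint can: 4.5 × 10 = 45 N down at 4.7 m → arm 0.9 m, τ = 45 × 0.9 = 40.5 N·m clockwise.
Weight: 51 × 10 = 510 N down at 5.8 m → arm 2 m, τ = 510 × 2 = 1020 N·m clockwise.
Hanging mass: 30 × 10 = 300 N down at 1.5 m → arm 2.3 m, τ = 300 × 2.3 = 690 N·m counterclockwise.
Net moment of existing loads = 307.3 N·m clockwise.
The load weighs 22 × 10 = 220 N and must supply an equal counterclockwise moment, so its lever arm about the fulcrum is 307.3 / 220 = 1.4 m.
That puts it at 3.8 − 1.4 = 2.4 m from the left end.

x ≈ 2.4 m from the left end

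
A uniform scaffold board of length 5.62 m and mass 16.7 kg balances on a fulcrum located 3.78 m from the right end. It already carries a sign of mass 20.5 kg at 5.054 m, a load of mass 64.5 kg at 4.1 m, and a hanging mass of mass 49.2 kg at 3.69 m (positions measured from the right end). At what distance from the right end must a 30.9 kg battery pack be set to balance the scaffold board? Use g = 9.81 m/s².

x ≈ 2.93 m from the right end

Take moments about the fulcrum (at 3.78 m from the right end).
Beam weight: 16.7 × 9.81 = 163.8 N down at 2.81 m → arm 0.97 m, τ = 163.8 × 0.97 = 158.9 N·m clockwise.
Sign: 20.5 × 9.81 = 201.1 N down at 5.054 m → arm 1.274 m, τ = 201.1 × 1.274 = 256.2 N·m counterclockwise.
Load: 64.5 × 9.81 = 632.7 N down at 4.1 m → arm 0.32 m, τ = 632.7 × 0.32 = 202.5 N·m counterclockwise.
Hanging mass: 49.2 × 9.81 = 482.7 N down at 3.69 m → arm 0.09 m, τ = 482.7 × 0.09 = 43.44 N·m clockwise.
Net moment of existing loads = 256.4 N·m counterclockwise.
The battery pack weighs 30.9 × 9.81 = 303.1 N and must supply an equal clockwise moment, so its lever arm about the fulcrum is 256.4 / 303.1 = 0.846 m.
That puts it at 3.78 − 0.846 = 2.93 m from the right end.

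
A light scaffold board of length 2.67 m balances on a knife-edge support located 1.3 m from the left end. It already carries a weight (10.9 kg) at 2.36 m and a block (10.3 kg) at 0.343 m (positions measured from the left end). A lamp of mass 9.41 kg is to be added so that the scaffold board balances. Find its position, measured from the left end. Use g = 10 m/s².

Take moments about the knife-edge support (at 1.3 m from the left end).
Weight: 10.9 × 10 = 109 N down at 2.36 m → arm 1.06 m, τ = 109 × 1.06 = 115.5 N·m clockwise.
Block: 10.3 × 10 = 103 N down at 0.343 m → arm 0.957 m, τ = 103 × 0.957 = 98.57 N·m counterclockwise.
Net moment of existing loads = 16.93 N·m clockwise.
The lamp weighs 9.41 × 10 = 94.1 N and must supply an equal counterclockwise moment, so its lever arm about the knife-edge support is 16.93 / 94.1 = 0.18 m.
That puts it at 1.3 − 0.18 = 1.12 m from the left end.

x ≈ 1.12 m from the left end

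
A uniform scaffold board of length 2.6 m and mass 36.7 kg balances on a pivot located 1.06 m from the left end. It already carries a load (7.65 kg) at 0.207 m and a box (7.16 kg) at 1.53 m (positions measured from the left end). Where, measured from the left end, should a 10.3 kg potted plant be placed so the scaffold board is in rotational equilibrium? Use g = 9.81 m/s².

x ≈ 0.512 m from the left end

Choose the pivot (at 1.06 m from the left end) as the axis so the support reaction has zero arm there.
Beam weight: 36.7 × 9.81 = 360 N down at 1.3 m → arm 0.24 m, τ = 360 × 0.24 = 86.4 N·m clockwise.
Load: 7.65 × 9.81 = 75.05 N down at 0.207 m → arm 0.853 m, τ = 75.05 × 0.853 = 64.02 N·m counterclockwise.
Box: 7.16 × 9.81 = 70.24 N down at 1.53 m → arm 0.47 m, τ = 70.24 × 0.47 = 33.01 N·m clockwise.
Net moment of existing loads = 55.39 N·m clockwise.
The potted plant weighs 10.3 × 9.81 = 101 N and must supply an equal counterclockwise moment, so its lever arm about the pivot is 55.39 / 101 = 0.548 m.
That puts it at 1.06 − 0.548 = 0.512 m from the left end.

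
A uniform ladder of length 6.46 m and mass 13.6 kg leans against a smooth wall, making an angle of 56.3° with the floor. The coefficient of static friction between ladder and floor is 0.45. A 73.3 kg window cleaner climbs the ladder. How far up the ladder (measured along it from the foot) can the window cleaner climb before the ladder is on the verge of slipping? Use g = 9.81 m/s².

Taking torques about the foot of the ladder:
Ladder weight 13.6×9.81 = 133.4 N acts at 3.23 m along the ladder; its horizontal arm is 3.23·cos56.3° = 1.792 m → τ = 239.1 N·m clockwise.
Window cleaner weight 73.3×9.81 = 719.1 N at distance d → arm d·cos56.3° → τ = 719.1·d·0.5548 clockwise.
Wall normal N at the top has arm L sinθ = 5.374 m counterclockwise, so Στ = 0 gives N·5.374 = 239.1 + 399·d.
ΣFy = 0 ⇒ N_floor = 852.5 N, so the maximum friction is μ_s·N_floor = 0.45×852.5 = 383.6 N. ΣFx = 0 ⇒ N_wall = f, so at the slipping point N = 383.6 N.
Substituting: 383.6×5.374 = 239.1 + 399·d ⇒ d = (2061 − 239.1) / 399 = 4.57 m.

d ≈ 4.57 m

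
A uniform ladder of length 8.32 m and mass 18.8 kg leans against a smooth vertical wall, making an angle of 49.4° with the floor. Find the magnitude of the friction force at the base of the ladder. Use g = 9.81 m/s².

f ≈ 79 N

About the foot of the ladder:
Ladder weight 18.8×9.81 = 184.4 N acts at 4.16 m along the ladder; its horizontal arm is 4.16·cos49.4° = 2.707 m → τ = 499.2 N·m clockwise.
Wall normal N acts horizontally at the top; its moment arm is the height L sinθ = 8.32·sin49.4° = 6.317 m, counterclockwise.
For rotational equilibrium, N × 6.317 = 499.2, so N = 79 N.
ΣFx = 0: friction at the foot balances the wall's push, so f = N_wall = 79 N.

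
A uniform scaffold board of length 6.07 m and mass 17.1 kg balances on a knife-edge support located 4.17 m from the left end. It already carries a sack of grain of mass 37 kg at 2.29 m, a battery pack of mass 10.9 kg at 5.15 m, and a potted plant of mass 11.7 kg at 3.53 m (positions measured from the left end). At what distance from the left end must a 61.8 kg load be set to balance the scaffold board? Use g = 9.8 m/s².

x ≈ 5.56 m from the left end

About the knife-edge support (at 4.17 m from the left end):
Beam weight: 17.1 × 9.8 = 167.6 N down at 3.035 m → arm 1.135 m, τ = 167.6 × 1.135 = 190.2 N·m counterclockwise.
Sack of grain: 37 × 9.8 = 362.6 N down at 2.29 m → arm 1.88 m, τ = 362.6 × 1.88 = 681.7 N·m counterclockwise.
Battery pack: 10.9 × 9.8 = 106.8 N down at 5.15 m → arm 0.98 m, τ = 106.8 × 0.98 = 104.7 N·m clockwise.
Potted plant: 11.7 × 9.8 = 114.7 N down at 3.53 m → arm 0.64 m, τ = 114.7 × 0.64 = 73.41 N·m counterclockwise.
Net moment of existing loads = 840.6 N·m counterclockwise.
The load weighs 61.8 × 9.8 = 605.6 N and must supply an equal clockwise moment, so its lever arm about the knife-edge support is 840.6 / 605.6 = 1.39 m.
That puts it at 4.17 + 1.39 = 5.56 m from the left end.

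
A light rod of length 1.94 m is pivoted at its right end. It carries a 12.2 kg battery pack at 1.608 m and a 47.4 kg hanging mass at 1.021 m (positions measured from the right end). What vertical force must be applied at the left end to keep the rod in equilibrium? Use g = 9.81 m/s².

Taking torques about the right end:
Battery pack: 12.2 × 9.81 = 119.7 N down at 1.608 m → arm 1.608 m, τ = 119.7 × 1.608 = 192.5 N·m counterclockwise.
Hanging mass: 47.4 × 9.81 = 465 N down at 1.021 m → arm 1.021 m, τ = 465 × 1.021 = 474.8 N·m counterclockwise.
Net moment of the loads = 667.3 N·m counterclockwise.
The upward force F acts at the left end, arm 1.94 m, giving F × 1.94 clockwise.
Setting net torque to zero: F × 1.94 = 667.3 → F = 667.3 / 1.94 = 344 N.

F ≈ 344 N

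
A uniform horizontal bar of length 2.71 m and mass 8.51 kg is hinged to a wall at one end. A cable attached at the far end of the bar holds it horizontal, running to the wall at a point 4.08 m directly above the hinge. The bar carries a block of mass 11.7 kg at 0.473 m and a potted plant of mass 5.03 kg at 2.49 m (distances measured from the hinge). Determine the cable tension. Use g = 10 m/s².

T ≈ 131 N

Taking torques about the hinge:
Beam weight: 8.51 × 10 = 85.1 N down at 1.355 m → arm 1.355 m, τ = 85.1 × 1.355 = 115.3 N·m clockwise.
Block: 11.7 × 10 = 117 N down at 0.473 m → arm 0.473 m, τ = 117 × 0.473 = 55.34 N·m clockwise.
Potted plant: 5.03 × 10 = 50.3 N down at 2.49 m → arm 2.49 m, τ = 50.3 × 2.49 = 125.2 N·m clockwise.
Total clockwise load moment = 295.8 N·m.
The cable tension T acts at 2.71 m; only its component perpendicular to the bar, T sinθ, produces torque. sinθ = h/√(h²+d²) = 4.08/√(4.08²+2.71²) = 0.833.
Balancing moments: T × 2.71 × 0.833 = 295.8, giving T = 295.8 / 2.257 = 131 N.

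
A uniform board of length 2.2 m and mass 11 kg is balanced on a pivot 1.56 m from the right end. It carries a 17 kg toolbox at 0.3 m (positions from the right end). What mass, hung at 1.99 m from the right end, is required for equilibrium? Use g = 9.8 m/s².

Sum moments about the pivot (at 1.56 m from the right end) (the support reaction has zero arm there).
Beam weight: 11 × 9.8 = 107.8 N down at 1.1 m → arm 0.46 m, τ = 107.8 × 0.46 = 49.59 N·m clockwise.
Toolbox: 17 × 9.8 = 166.6 N down at 0.3 m → arm 1.26 m, τ = 166.6 × 1.26 = 209.9 N·m clockwise.
Net moment of known loads = 259.5 N·m clockwise.
An unknown mass m at 1.99 m has arm 0.43 m; its moment is m·g·0.43 counterclockwise.
Στ = 0 ⇒ m × 9.8 × 0.43 = 259.5 ⇒ m = 259.5 / (9.8 × 0.43) = 61.6 kg.

m ≈ 61.6 kg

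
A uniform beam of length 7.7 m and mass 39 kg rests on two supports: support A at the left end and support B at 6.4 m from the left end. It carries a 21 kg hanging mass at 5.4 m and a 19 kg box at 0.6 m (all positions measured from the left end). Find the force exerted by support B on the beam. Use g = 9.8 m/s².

R_B ≈ 421 N

Choose support A as the axis so its reaction then has zero moment arm.
Beam weight: 39 × 9.8 = 382.2 N down at 3.85 m → arm 3.85 m, τ = 382.2 × 3.85 = 1471 N·m clockwise.
Hanging mass: 21 × 9.8 = 205.8 N down at 5.4 m → arm 5.4 m, τ = 205.8 × 5.4 = 1111 N·m clockwise.
Box: 19 × 9.8 = 186.2 N down at 0.6 m → arm 0.6 m, τ = 186.2 × 0.6 = 111.7 N·m clockwise.
Net load moment about support A = 2694 N·m clockwise.
Reaction R at support B is upward at 6.4 m, arm 6.4 m → moment R × 6.4 counterclockwise.
Setting net torque to zero: R × 6.4 = 2694 → R = 421 N.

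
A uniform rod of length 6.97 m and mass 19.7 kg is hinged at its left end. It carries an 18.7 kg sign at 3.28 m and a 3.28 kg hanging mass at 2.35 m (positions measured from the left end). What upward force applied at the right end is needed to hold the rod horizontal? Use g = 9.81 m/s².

Taking torques about the left end:
Beam weight: 19.7 × 9.81 = 193.3 N down at 3.485 m → arm 3.485 m, τ = 193.3 × 3.485 = 673.7 N·m clockwise.
Sign: 18.7 × 9.81 = 183.4 N down at 3.28 m → arm 3.28 m, τ = 183.4 × 3.28 = 601.6 N·m clockwise.
Hanging mass: 3.28 × 9.81 = 32.18 N down at 2.35 m → arm 2.35 m, τ = 32.18 × 2.35 = 75.62 N·m clockwise.
Net moment of the loads = 1351 N·m clockwise.
The upward force F acts at the right end, arm 6.97 m, giving F × 6.97 counterclockwise.
Setting net torque to zero: F × 6.97 = 1351 → F = 1351 / 6.97 = 194 N.

F ≈ 194 N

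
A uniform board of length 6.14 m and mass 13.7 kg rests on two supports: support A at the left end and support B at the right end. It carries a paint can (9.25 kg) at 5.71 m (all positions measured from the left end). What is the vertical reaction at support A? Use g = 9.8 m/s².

R_A ≈ 73.5 N

Sum moments about support B (its reaction then has zero moment arm).
Beam weight: 13.7 × 9.8 = 134.3 N down at 3.07 m → arm 3.07 m, τ = 134.3 × 3.07 = 412.3 N·m counterclockwise.
Paint can: 9.25 × 9.8 = 90.65 N down at 5.71 m → arm 0.43 m, τ = 90.65 × 0.43 = 38.98 N·m counterclockwise.
Net load moment about support B = 451.3 N·m counterclockwise.
Reaction R at support A is upward at 0 m, arm 6.14 m → moment R × 6.14 clockwise.
Στ = 0 ⇒ R × 6.14 = 451.3 ⇒ R = 73.5 N.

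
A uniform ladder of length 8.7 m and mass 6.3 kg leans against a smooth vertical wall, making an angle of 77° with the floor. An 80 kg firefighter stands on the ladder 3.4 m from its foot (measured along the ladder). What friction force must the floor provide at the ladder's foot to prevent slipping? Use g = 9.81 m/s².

Choose the foot of the ladder as the axis so the floor normal and friction both act there and drop out.
Ladder weight 6.3×9.81 = 61.8 N acts at 4.35 m along the ladder; its horizontal arm is 4.35·cos77° = 0.9785 m → τ = 60.47 N·m clockwise.
Firefighter: 80×9.81 = 784.8 N at 3.4 m → arm 0.7648 m → τ = 600.2 N·m clockwise.
Wall normal N acts horizontally at the top; its moment arm is the height L sinθ = 8.7·sin77° = 8.477 m, counterclockwise.
Balancing moments: N × 8.477 = 660.7, giving N = 77.9 N.
ΣFx = 0: friction at the foot balances the wall's push, so f = N_wall = 77.9 N.

f ≈ 77.9 N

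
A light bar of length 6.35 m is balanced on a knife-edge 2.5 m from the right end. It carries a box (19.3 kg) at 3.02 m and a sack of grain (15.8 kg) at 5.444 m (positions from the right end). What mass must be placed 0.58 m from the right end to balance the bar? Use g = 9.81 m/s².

m ≈ 29.5 kg

Take moments about the knife-edge (at 2.5 m from the right end).
Box: 19.3 × 9.81 = 189.3 N down at 3.02 m → arm 0.52 m, τ = 189.3 × 0.52 = 98.44 N·m counterclockwise.
Sack of grain: 15.8 × 9.81 = 155 N down at 5.444 m → arm 2.944 m, τ = 155 × 2.944 = 456.3 N·m counterclockwise.
Net moment of known loads = 554.7 N·m counterclockwise.
An unknown mass m at 0.58 m has arm 1.92 m; its moment is m·g·1.92 clockwise.
For rotational equilibrium, m × 9.81 × 1.92 = 554.7, so m = 554.7 / (9.81 × 1.92) = 29.5 kg.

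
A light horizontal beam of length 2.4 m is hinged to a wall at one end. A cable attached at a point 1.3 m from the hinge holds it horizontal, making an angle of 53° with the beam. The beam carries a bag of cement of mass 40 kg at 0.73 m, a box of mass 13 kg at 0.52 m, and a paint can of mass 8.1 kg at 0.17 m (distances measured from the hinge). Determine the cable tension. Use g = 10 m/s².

T ≈ 360 N

Take moments about the hinge.
Bag of cement: 40 × 10 = 400 N down at 0.73 m → arm 0.73 m, τ = 400 × 0.73 = 292 N·m clockwise.
Box: 13 × 10 = 130 N down at 0.52 m → arm 0.52 m, τ = 130 × 0.52 = 67.6 N·m clockwise.
Paint can: 8.1 × 10 = 81 N down at 0.17 m → arm 0.17 m, τ = 81 × 0.17 = 13.77 N·m clockwise.
Total clockwise load moment = 373.4 N·m.
The cable tension T acts at 1.3 m; only its component perpendicular to the beam, T sinθ, produces torque. sin 53° = 0.7986.
Balancing moments: T × 1.3 × 0.7986 = 373.4, giving T = 373.4 / 1.038 = 360 N.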